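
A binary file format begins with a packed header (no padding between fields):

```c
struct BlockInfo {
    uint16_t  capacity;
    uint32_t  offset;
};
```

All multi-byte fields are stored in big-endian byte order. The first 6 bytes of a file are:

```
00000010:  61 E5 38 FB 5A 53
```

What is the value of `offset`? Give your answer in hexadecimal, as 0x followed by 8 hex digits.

0x38FB5A53

`offset` follows `capacity` (2 bytes), so it starts at byte offset 2 and occupies 4 bytes.
Bytes at offsets 2..5: 38 FB 5A 53.
In big-endian order the high byte comes first in memory.
The bytes are already most-significant first: 0x38FB5A53.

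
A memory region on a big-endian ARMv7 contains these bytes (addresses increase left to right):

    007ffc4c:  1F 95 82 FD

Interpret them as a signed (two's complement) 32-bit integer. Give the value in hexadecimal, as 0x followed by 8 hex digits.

0x1F9582FD

Big-endian stores the most-significant byte at the lowest address.
The bytes are already most-significant first: 0x1F9582FD.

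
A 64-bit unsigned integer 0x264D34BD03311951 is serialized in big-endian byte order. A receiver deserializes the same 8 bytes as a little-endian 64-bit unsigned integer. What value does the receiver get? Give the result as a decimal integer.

5843755883618913574

Stored big-endian, the bytes at ascending addresses are 26 4D 34 BD 03 31 19 51.
Read back as little-endian, the first byte is least significant, giving 0x51193103BD344D26.
0x51193103BD344D26 = 5843755883618913574.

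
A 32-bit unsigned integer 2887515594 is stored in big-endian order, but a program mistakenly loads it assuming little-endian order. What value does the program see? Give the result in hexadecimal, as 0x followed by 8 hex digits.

2887515594 in 32-bit hexadecimal is 0xAC1BFDCA.
Stored big-endian, the bytes at ascending addresses are AC 1B FD CA.
Read back as little-endian, the first byte is least significant, giving 0xCAFD1BAC.

0xCAFD1BAC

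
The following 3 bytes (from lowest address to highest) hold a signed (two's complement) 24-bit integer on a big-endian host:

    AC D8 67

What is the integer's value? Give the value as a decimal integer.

Big-endian stores the most-significant byte at the lowest address.
The bytes are already most-significant first: 0xACD867.
Top bit is set, so as a signed 24-bit value this is 0xACD867 − 2^24 = -5449625.

-5449625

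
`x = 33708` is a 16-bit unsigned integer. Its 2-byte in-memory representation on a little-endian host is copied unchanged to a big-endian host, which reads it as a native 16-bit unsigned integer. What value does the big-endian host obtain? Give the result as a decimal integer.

33708 in 16-bit hexadecimal is 0x83AC.
Stored little-endian, the bytes at ascending addresses are AC 83.
Read back as big-endian, the last byte is least significant, giving 0xAC83.
0xAC83 = 44163.

44163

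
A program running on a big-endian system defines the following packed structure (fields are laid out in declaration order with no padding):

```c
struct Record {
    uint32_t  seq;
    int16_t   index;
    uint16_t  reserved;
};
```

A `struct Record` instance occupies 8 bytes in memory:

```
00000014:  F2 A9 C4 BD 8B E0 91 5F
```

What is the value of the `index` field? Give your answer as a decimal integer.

`index` follows `seq` (4 bytes), so it starts at byte offset 4 and occupies 2 bytes.
Bytes at offsets 4..5: 8B E0.
Big-endian: lowest address holds the most-significant byte.
The bytes are already most-significant first: 0x8BE0.
Top bit is set, so as a signed 16-bit value this is 0x8BE0 − 2^16 = -29728.

-29728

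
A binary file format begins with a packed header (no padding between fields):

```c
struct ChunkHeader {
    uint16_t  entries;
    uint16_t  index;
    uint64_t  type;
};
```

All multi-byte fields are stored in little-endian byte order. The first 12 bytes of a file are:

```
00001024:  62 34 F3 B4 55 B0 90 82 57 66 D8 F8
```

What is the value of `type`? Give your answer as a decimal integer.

`type` follows `entries` (2 B), `index` (2 B), so it starts at offset 2 + 2 = 4 and occupies 8 bytes.
Bytes at offsets 4..11: 55 B0 90 82 57 66 D8 F8.
Little-endian: lowest address holds the least-significant byte.
Reassemble most-significant byte first: F8 D8 66 57 82 90 B0 55 → 0xF8D866578290B055.
0xF8D866578290B055 = 17931194442414338133.

17931194442414338133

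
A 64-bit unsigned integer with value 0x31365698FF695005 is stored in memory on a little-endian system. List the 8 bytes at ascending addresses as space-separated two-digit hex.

Split into bytes (most-significant first): 31 36 56 98 FF 69 50 05.
Little-endian stores the least-significant byte at the lowest address.
So at ascending addresses the bytes are 05 50 69 FF 98 56 36 31.

05 50 69 FF 98 56 36 31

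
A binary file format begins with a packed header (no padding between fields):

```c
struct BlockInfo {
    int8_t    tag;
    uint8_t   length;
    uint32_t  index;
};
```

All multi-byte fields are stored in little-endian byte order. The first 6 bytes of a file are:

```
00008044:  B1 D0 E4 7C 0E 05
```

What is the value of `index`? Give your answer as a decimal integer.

84835556

`index` follows `tag` (1 B), `length` (1 B), so it starts at offset 1 + 1 = 2 and occupies 4 bytes.
Bytes at offsets 2..5: E4 7C 0E 05.
Little-endian stores the least-significant byte at the lowest address.
Reassemble most-significant byte first: 05 0E 7C E4 → 0x050E7CE4.
0x050E7CE4 = 84835556.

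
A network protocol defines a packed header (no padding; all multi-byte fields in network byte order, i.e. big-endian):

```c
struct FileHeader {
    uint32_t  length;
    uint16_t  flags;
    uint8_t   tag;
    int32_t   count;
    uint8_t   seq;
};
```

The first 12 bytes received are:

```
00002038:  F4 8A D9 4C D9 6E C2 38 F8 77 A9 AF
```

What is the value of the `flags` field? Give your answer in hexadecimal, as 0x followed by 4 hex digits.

0xD96E

`flags` follows `length` (4 bytes), so it starts at byte offset 4 and occupies 2 bytes.
Bytes at offsets 4..5: D9 6E.
Big-endian stores the most-significant byte at the lowest address.
The bytes are already most-significant first: 0xD96E.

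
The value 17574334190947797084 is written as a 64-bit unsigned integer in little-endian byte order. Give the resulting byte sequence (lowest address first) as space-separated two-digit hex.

17574334190947797084 in hexadecimal, padded to 64 bits, is 0xF3E493D57772085C.
Split into bytes (most-significant first): F3 E4 93 D5 77 72 08 5C.
Little-endian: lowest address holds the least-significant byte.
So at ascending addresses the bytes are 5C 08 72 77 D5 93 E4 F3.

5C 08 72 77 D5 93 E4 F3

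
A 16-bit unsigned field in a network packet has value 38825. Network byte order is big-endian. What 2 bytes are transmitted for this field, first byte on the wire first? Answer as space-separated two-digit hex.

38825 in hexadecimal, padded to 16 bits, is 0x97A9.
Split into bytes (most-significant first): 97 A9.
Big-endian stores the most-significant byte at the lowest address.
So the memory order matches the most-significant-first order: 97 A9.

97 A9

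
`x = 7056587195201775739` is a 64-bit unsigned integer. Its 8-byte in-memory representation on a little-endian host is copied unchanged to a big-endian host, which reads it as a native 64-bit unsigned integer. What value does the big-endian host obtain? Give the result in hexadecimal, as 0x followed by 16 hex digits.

7056587195201775739 in 64-bit hexadecimal is 0x61EE08AAA892687B.
Stored little-endian, the bytes at ascending addresses are 7B 68 92 A8 AA 08 EE 61.
Read back as big-endian, the last byte is least significant, giving 0x7B6892A8AA08EE61.

0x7B6892A8AA08EE61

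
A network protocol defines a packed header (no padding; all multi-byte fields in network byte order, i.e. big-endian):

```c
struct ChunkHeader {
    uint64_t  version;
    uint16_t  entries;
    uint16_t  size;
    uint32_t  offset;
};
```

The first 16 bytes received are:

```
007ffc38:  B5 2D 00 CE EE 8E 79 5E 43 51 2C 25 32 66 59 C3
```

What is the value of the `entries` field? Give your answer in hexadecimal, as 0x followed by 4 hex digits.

0x4351

`entries` follows `version` (8 bytes), so it starts at byte offset 8 and occupies 2 bytes.
Bytes at offsets 8..9: 43 51.
Big-endian stores the most-significant byte at the lowest address.
The bytes are already most-significant first: 0x4351.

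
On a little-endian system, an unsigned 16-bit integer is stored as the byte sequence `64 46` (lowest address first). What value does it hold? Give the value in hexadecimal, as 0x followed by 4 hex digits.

Little-endian: lowest address holds the least-significant byte.
Reassemble most-significant byte first: 46 64 → 0x4664.

0x4664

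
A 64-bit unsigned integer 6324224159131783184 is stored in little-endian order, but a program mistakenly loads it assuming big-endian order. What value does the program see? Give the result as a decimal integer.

1175719415915267159

6324224159131783184 in 64-bit hexadecimal is 0x57C4285D94FE5010.
Stored little-endian, the bytes at ascending addresses are 10 50 FE 94 5D 28 C4 57.
Read back as big-endian, the last byte is least significant, giving 0x1050FE945D28C457.
0x1050FE945D28C457 = 1175719415915267159.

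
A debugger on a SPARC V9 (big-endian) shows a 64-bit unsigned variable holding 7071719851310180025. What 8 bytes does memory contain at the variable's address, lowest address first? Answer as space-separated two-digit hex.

7071719851310180025 in hexadecimal, padded to 64 bits, is 0x6223CBBCB86BE6B9.
Split into bytes (most-significant first): 62 23 CB BC B8 6B E6 B9.
Big-endian stores the most-significant byte at the lowest address.
So the memory order matches the most-significant-first order: 62 23 CB BC B8 6B E6 B9.

62 23 CB BC B8 6B E6 B9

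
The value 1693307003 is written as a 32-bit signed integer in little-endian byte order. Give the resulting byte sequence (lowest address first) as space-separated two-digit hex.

1693307003 in hexadecimal, padded to 32 bits, is 0x64EDD07B.
Split into bytes (most-significant first): 64 ED D0 7B.
Little-endian stores the least-significant byte at the lowest address.
So at ascending addresses the bytes are 7B D0 ED 64.

7B D0 ED 64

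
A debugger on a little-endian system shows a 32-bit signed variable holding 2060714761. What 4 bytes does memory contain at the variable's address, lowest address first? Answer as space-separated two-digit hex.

09 03 D4 7A

2060714761 in hexadecimal, padded to 32 bits, is 0x7AD40309.
Split into bytes (most-significant first): 7A D4 03 09.
Little-endian stores the least-significant byte at the lowest address.
So at ascending addresses the bytes are 09 03 D4 7A.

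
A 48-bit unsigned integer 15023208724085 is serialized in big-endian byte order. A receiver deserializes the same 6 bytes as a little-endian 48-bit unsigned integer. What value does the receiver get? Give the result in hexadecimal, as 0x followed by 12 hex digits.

0x75F604DDA90D

15023208724085 in 48-bit hexadecimal is 0x0DA9DD04F675.
Stored big-endian, the bytes at ascending addresses are 0D A9 DD 04 F6 75.
Read back as little-endian, the first byte is least significant, giving 0x75F604DDA90D.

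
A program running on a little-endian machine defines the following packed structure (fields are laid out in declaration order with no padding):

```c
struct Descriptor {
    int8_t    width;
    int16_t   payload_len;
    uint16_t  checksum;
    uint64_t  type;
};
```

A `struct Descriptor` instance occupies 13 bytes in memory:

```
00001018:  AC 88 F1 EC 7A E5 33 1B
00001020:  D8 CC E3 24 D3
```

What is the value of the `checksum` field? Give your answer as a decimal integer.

31468

`checksum` follows `width` (1 B), `payload_len` (2 B), so it starts at offset 1 + 2 = 3 and occupies 2 bytes.
Bytes at offsets 3..4: EC 7A.
Little-endian stores the least-significant byte at the lowest address.
Reassemble most-significant byte first: 7A EC → 0x7AEC.
0x7AEC = 31468.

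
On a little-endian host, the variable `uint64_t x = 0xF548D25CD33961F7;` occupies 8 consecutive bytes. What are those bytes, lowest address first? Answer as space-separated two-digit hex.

F7 61 39 D3 5C D2 48 F5

Split into bytes (most-significant first): F5 48 D2 5C D3 39 61 F7.
In little-endian order the low byte comes first in memory.
So at ascending addresses the bytes are F7 61 39 D3 5C D2 48 F5.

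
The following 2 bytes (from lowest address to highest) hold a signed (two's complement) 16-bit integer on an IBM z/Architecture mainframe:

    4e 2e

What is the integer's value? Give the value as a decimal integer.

20014

In big-endian order the high byte comes first in memory.
The bytes are already most-significant first: 0x4E2E.
0x4E2E = 20014.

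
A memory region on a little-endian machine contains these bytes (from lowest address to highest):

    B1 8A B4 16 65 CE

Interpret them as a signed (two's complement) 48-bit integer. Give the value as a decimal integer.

-54541408761167

In little-endian order the low byte comes first in memory.
Reassemble most-significant byte first: CE 65 16 B4 8A B1 → 0xCE6516B48AB1.
Top bit is set, so as a signed 48-bit value this is 0xCE6516B48AB1 − 2^48 = -54541408761167.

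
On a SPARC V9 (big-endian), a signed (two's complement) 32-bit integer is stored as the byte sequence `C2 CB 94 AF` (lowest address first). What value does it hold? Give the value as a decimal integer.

Big-endian stores the most-significant byte at the lowest address.
The bytes are already most-significant first: 0xC2CB94AF.
Top bit is set, so as a signed 32-bit value this is 0xC2CB94AF − 2^32 = -1026845521.

-1026845521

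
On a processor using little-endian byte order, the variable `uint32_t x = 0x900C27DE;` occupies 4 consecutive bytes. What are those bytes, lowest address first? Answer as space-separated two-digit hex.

DE 27 0C 90

Split into bytes (most-significant first): 90 0C 27 DE.
In little-endian order the low byte comes first in memory.
So at ascending addresses the bytes are DE 27 0C 90.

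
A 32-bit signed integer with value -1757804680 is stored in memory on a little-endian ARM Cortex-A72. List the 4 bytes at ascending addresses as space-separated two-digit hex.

Two's complement of -1757804680 in 32 bits: 1757804680 = 0x68C5F888; invert → 0x973A0777; add 1 → 0x973A0778.
Split into bytes (most-significant first): 97 3A 07 78.
Little-endian stores the least-significant byte at the lowest address.
So at ascending addresses the bytes are 78 07 3A 97.

78 07 3A 97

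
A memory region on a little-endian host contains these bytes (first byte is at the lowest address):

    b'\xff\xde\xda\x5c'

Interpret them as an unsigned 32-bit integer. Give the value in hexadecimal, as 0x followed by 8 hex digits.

0x5CDADEFF

Little-endian: lowest address holds the least-significant byte.
Reassemble most-significant byte first: 5C DA DE FF → 0x5CDADEFF.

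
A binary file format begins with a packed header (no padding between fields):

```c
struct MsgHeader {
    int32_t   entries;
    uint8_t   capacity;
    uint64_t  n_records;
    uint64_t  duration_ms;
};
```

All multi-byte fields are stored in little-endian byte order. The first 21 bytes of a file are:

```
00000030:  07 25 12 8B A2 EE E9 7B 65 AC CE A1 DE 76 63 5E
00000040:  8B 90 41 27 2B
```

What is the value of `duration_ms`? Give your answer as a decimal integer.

3109526156791931766

`duration_ms` follows `entries` (4 B), `capacity` (1 B), `n_records` (8 B), so it starts at offset 4 + 1 + 8 = 13 and occupies 8 bytes.
Bytes at offsets 13..20: 76 63 5E 8B 90 41 27 2B.
Little-endian: lowest address holds the least-significant byte.
Reassemble most-significant byte first: 2B 27 41 90 8B 5E 63 76 → 0x2B2741908B5E6376.
0x2B2741908B5E6376 = 3109526156791931766.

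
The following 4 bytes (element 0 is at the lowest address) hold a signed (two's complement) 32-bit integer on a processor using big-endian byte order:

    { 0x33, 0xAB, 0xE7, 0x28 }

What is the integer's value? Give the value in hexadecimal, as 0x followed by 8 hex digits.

0x33ABE728

In big-endian order the high byte comes first in memory.
The bytes are already most-significant first: 0x33ABE728.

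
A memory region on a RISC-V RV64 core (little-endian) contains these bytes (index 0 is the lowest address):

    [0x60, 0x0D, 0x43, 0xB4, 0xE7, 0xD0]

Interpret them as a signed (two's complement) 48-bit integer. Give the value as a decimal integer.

-51781396394656

In little-endian order the low byte comes first in memory.
Reassemble most-significant byte first: D0 E7 B4 43 0D 60 → 0xD0E7B4430D60.
Top bit is set, so as a signed 48-bit value this is 0xD0E7B4430D60 − 2^48 = -51781396394656.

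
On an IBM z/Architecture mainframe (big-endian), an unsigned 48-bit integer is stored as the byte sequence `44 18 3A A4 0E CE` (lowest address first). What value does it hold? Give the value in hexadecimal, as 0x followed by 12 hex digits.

Big-endian: lowest address holds the most-significant byte.
The bytes are already most-significant first: 0x44183AA40ECE.

0x44183AA40ECE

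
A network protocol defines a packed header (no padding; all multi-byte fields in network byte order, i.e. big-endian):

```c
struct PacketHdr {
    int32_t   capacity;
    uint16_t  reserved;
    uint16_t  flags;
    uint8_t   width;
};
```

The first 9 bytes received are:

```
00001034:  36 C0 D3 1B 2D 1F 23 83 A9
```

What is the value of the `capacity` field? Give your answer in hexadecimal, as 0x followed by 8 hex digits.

0x36C0D31B

`capacity` is the first field, at byte offset 0, occupying 4 bytes.
Bytes at offsets 0..3: 36 C0 D3 1B.
Big-endian stores the most-significant byte at the lowest address.
The bytes are already most-significant first: 0x36C0D31B.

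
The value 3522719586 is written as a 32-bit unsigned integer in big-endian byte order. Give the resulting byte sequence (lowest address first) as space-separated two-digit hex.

3522719586 in hexadecimal, padded to 32 bits, is 0xD1F86F62.
Split into bytes (most-significant first): D1 F8 6F 62.
In big-endian order the high byte comes first in memory.
So the memory order matches the most-significant-first order: D1 F8 6F 62.

D1 F8 6F 62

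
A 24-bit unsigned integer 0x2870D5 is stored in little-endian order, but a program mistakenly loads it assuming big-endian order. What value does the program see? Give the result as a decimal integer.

Stored little-endian, the bytes at ascending addresses are D5 70 28.
Read back as big-endian, the last byte is least significant, giving 0xD57028.
0xD57028 = 13987880.

13987880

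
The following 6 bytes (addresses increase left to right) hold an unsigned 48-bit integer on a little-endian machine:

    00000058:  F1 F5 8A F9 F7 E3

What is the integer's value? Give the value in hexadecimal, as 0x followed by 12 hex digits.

In little-endian order the low byte comes first in memory.
Reassemble most-significant byte first: E3 F7 F9 8A F5 F1 → 0xE3F7F98AF5F1.

0xE3F7F98AF5F1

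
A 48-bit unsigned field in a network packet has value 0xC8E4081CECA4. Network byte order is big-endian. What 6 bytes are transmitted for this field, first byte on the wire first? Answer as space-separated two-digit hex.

C8 E4 08 1C EC A4

Split into bytes (most-significant first): C8 E4 08 1C EC A4.
In big-endian order the high byte comes first in memory.
So the memory order matches the most-significant-first order: C8 E4 08 1C EC A4.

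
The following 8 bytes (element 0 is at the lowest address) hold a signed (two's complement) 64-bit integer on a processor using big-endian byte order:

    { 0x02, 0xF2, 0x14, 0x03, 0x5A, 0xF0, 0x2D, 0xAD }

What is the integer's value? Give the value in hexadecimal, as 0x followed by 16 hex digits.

0x02F214035AF02DAD

In big-endian order the high byte comes first in memory.
The bytes are already most-significant first: 0x02F214035AF02DAD.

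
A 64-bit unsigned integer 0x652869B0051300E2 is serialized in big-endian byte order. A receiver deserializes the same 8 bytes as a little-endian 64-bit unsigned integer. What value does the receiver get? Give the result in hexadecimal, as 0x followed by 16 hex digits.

Stored big-endian, the bytes at ascending addresses are 65 28 69 B0 05 13 00 E2.
Read back as little-endian, the first byte is least significant, giving 0xE2001305B0692865.

0xE2001305B0692865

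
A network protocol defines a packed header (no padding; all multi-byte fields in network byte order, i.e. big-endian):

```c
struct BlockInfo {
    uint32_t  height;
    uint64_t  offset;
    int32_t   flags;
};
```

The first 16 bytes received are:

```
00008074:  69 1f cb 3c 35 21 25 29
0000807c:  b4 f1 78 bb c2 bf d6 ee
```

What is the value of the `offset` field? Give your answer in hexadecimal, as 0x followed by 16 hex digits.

`offset` follows `height` (4 bytes), so it starts at byte offset 4 and occupies 8 bytes.
Bytes at offsets 4..11: 35 21 25 29 B4 F1 78 BB.
Big-endian: lowest address holds the most-significant byte.
The bytes are already most-significant first: 0x35212529B4F178BB.

0x35212529B4F178BB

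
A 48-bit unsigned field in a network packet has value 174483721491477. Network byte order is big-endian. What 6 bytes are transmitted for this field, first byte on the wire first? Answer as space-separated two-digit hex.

9E B1 28 3D 14 15

174483721491477 in hexadecimal, padded to 48 bits, is 0x9EB1283D1415.
Split into bytes (most-significant first): 9E B1 28 3D 14 15.
In big-endian order the high byte comes first in memory.
So the memory order matches the most-significant-first order: 9E B1 28 3D 14 15.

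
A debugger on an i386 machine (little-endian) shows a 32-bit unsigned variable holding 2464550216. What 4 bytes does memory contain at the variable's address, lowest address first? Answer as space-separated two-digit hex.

2464550216 in hexadecimal, padded to 32 bits, is 0x92E60D48.
Split into bytes (most-significant first): 92 E6 0D 48.
In little-endian order the low byte comes first in memory.
So at ascending addresses the bytes are 48 0D E6 92.

48 0D E6 92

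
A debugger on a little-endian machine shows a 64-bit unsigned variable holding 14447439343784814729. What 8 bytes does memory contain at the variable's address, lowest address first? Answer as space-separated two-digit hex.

14447439343784814729 in hexadecimal, padded to 64 bits, is 0xC87F9D89904BE889.
Split into bytes (most-significant first): C8 7F 9D 89 90 4B E8 89.
Little-endian stores the least-significant byte at the lowest address.
So at ascending addresses the bytes are 89 E8 4B 90 89 9D 7F C8.

89 E8 4B 90 89 9D 7F C8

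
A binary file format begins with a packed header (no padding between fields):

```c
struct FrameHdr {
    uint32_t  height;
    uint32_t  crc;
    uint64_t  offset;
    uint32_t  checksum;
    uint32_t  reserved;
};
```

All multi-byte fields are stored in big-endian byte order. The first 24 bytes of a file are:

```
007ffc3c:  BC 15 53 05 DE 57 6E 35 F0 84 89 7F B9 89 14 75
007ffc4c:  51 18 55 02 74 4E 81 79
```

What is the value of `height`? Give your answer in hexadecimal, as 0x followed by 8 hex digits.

`height` is the first field, at byte offset 0, occupying 4 bytes.
Bytes at offsets 0..3: BC 15 53 05.
Big-endian: lowest address holds the most-significant byte.
The bytes are already most-significant first: 0xBC155305.

0xBC155305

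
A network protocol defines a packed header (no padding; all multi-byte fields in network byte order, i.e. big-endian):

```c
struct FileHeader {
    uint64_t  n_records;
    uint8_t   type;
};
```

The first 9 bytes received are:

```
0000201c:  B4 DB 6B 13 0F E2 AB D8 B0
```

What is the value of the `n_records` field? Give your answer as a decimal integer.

`n_records` is the first field, at byte offset 0, occupying 8 bytes.
Bytes at offsets 0..7: B4 DB 6B 13 0F E2 AB D8.
In big-endian order the high byte comes first in memory.
The bytes are already most-significant first: 0xB4DB6B130FE2ABD8.
0xB4DB6B130FE2ABD8 = 13032127676341726168.

13032127676341726168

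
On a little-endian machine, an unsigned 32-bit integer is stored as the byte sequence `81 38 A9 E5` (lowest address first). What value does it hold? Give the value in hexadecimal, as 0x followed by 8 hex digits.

0xE5A93881

Little-endian stores the least-significant byte at the lowest address.
Reassemble most-significant byte first: E5 A9 38 81 → 0xE5A93881.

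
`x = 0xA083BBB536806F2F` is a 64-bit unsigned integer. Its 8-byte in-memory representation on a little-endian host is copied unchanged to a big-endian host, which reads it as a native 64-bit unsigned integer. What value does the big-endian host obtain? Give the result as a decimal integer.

Stored little-endian, the bytes at ascending addresses are 2F 6F 80 36 B5 BB 83 A0.
Read back as big-endian, the last byte is least significant, giving 0x2F6F8036B5BB83A0.
0x2F6F8036B5BB83A0 = 3418091614663050144.

3418091614663050144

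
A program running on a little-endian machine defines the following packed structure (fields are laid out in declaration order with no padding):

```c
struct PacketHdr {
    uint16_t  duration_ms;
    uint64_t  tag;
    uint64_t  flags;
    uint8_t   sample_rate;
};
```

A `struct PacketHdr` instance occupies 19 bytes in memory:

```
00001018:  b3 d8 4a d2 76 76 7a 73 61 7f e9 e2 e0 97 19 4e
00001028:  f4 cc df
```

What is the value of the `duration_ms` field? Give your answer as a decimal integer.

`duration_ms` is the first field, at byte offset 0, occupying 2 bytes.
Bytes at offsets 0..1: B3 D8.
Little-endian: lowest address holds the least-significant byte.
Reassemble most-significant byte first: D8 B3 → 0xD8B3.
0xD8B3 = 55475.

55475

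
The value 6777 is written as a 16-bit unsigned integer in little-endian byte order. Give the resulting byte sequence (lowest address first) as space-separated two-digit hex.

6777 in hexadecimal, padded to 16 bits, is 0x1A79.
Split into bytes (most-significant first): 1A 79.
Little-endian stores the least-significant byte at the lowest address.
So at ascending addresses the bytes are 79 1A.

79 1A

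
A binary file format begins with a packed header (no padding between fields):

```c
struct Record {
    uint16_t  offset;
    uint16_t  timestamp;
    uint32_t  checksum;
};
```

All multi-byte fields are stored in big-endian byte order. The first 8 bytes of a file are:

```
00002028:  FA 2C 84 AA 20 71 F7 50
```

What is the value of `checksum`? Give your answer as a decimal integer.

544339792

`checksum` follows `offset` (2 B), `timestamp` (2 B), so it starts at offset 2 + 2 = 4 and occupies 4 bytes.
Bytes at offsets 4..7: 20 71 F7 50.
In big-endian order the high byte comes first in memory.
The bytes are already most-significant first: 0x2071F750.
0x2071F750 = 544339792.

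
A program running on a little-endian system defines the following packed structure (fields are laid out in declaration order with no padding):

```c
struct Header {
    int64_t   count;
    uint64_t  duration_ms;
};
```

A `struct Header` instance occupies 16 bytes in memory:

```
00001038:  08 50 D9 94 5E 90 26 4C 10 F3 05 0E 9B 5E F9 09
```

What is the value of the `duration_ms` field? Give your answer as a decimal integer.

718709635590517520

`duration_ms` follows `count` (8 bytes), so it starts at byte offset 8 and occupies 8 bytes.
Bytes at offsets 8..15: 10 F3 05 0E 9B 5E F9 09.
Little-endian stores the least-significant byte at the lowest address.
Reassemble most-significant byte first: 09 F9 5E 9B 0E 05 F3 10 → 0x09F95E9B0E05F310.
0x09F95E9B0E05F310 = 718709635590517520.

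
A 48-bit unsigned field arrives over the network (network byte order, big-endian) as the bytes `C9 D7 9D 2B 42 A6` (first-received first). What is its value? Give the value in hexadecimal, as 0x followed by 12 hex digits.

Big-endian: lowest address holds the most-significant byte.
The bytes are already most-significant first: 0xC9D79D2B42A6.

0xC9D79D2B42A6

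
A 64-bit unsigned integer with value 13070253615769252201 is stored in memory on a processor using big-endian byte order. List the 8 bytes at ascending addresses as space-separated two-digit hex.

13070253615769252201 in hexadecimal, padded to 64 bits, is 0xB562DE6A1430F169.
Split into bytes (most-significant first): B5 62 DE 6A 14 30 F1 69.
Big-endian: lowest address holds the most-significant byte.
So the memory order matches the most-significant-first order: B5 62 DE 6A 14 30 F1 69.

B5 62 DE 6A 14 30 F1 69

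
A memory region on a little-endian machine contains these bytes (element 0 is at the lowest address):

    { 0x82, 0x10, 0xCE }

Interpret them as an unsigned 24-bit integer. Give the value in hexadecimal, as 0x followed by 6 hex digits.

0xCE1082

In little-endian order the low byte comes first in memory.
Reassemble most-significant byte first: CE 10 82 → 0xCE1082.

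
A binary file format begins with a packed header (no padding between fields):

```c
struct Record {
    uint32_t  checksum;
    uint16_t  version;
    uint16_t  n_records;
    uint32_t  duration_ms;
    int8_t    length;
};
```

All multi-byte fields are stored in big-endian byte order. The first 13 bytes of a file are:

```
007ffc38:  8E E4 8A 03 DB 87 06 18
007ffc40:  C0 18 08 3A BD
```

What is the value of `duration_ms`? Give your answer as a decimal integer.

`duration_ms` follows `checksum` (4 B), `version` (2 B), `n_records` (2 B), so it starts at offset 4 + 2 + 2 = 8 and occupies 4 bytes.
Bytes at offsets 8..11: C0 18 08 3A.
In big-endian order the high byte comes first in memory.
The bytes are already most-significant first: 0xC018083A.
0xC018083A = 3222800442.

3222800442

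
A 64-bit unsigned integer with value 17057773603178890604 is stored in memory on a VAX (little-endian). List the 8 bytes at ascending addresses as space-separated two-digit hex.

17057773603178890604 in hexadecimal, padded to 64 bits, is 0xECB962B75483456C.
Split into bytes (most-significant first): EC B9 62 B7 54 83 45 6C.
Little-endian stores the least-significant byte at the lowest address.
So at ascending addresses the bytes are 6C 45 83 54 B7 62 B9 EC.

6C 45 83 54 B7 62 B9 EC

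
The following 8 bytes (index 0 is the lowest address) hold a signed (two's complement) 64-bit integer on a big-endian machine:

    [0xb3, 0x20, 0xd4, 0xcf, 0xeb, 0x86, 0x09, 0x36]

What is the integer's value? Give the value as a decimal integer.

-5539193552190961354

Big-endian stores the most-significant byte at the lowest address.
The bytes are already most-significant first: 0xB320D4CFEB860936.
Top bit is set, so as a signed 64-bit value this is 0xB320D4CFEB860936 − 2^64 = -5539193552190961354.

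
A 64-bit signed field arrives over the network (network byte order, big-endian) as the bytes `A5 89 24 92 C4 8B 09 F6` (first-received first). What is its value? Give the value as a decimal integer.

-6518638772860810762

Big-endian: lowest address holds the most-significant byte.
The bytes are already most-significant first: 0xA5892492C48B09F6.
Top bit is set, so as a signed 64-bit value this is 0xA5892492C48B09F6 − 2^64 = -6518638772860810762.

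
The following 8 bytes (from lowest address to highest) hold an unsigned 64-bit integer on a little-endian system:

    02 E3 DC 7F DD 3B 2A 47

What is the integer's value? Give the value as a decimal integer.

In little-endian order the low byte comes first in memory.
Reassemble most-significant byte first: 47 2A 3B DD 7F DC E3 02 → 0x472A3BDD7FDCE302.
0x472A3BDD7FDCE302 = 5127976948233724674.

5127976948233724674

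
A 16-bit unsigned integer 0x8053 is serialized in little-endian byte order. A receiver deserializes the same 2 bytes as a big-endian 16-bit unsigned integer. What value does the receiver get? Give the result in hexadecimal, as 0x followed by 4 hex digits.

0x5380

Stored little-endian, the bytes at ascending addresses are 53 80.
Read back as big-endian, the last byte is least significant, giving 0x5380.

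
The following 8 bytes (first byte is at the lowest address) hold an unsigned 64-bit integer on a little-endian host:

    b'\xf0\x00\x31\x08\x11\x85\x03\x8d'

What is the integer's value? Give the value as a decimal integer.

10161111492476338416

Little-endian: lowest address holds the least-significant byte.
Reassemble most-significant byte first: 8D 03 85 11 08 31 00 F0 → 0x8D038511083100F0.
0x8D038511083100F0 = 10161111492476338416.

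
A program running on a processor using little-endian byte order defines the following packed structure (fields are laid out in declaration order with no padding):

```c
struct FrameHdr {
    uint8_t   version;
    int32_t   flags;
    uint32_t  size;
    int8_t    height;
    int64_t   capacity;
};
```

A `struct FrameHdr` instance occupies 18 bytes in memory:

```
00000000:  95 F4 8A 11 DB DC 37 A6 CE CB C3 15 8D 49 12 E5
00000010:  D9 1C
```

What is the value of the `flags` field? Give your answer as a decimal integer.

-619607308

`flags` follows `version` (1 byte), so it starts at byte offset 1 and occupies 4 bytes.
Bytes at offsets 1..4: F4 8A 11 DB.
Little-endian: lowest address holds the least-significant byte.
Reassemble most-significant byte first: DB 11 8A F4 → 0xDB118AF4.
Top bit is set, so as a signed 32-bit value this is 0xDB118AF4 − 2^32 = -619607308.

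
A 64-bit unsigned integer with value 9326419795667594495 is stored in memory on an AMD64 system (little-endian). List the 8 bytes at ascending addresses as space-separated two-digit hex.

9326419795667594495 in hexadecimal, padded to 64 bits, is 0x816E196402F02CFF.
Split into bytes (most-significant first): 81 6E 19 64 02 F0 2C FF.
Little-endian: lowest address holds the least-significant byte.
So at ascending addresses the bytes are FF 2C F0 02 64 19 6E 81.

FF 2C F0 02 64 19 6E 81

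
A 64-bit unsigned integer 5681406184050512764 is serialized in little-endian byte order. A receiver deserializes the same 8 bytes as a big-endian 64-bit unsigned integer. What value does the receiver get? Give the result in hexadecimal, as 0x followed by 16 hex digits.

5681406184050512764 in 64-bit hexadecimal is 0x4ED868D2B109D37C.
Stored little-endian, the bytes at ascending addresses are 7C D3 09 B1 D2 68 D8 4E.
Read back as big-endian, the last byte is least significant, giving 0x7CD309B1D268D84E.

0x7CD309B1D268D84E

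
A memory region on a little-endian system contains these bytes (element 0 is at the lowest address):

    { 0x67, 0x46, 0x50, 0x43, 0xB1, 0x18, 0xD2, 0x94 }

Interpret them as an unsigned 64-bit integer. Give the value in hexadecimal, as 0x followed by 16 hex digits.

0x94D218B143504667

In little-endian order the low byte comes first in memory.
Reassemble most-significant byte first: 94 D2 18 B1 43 50 46 67 → 0x94D218B143504667.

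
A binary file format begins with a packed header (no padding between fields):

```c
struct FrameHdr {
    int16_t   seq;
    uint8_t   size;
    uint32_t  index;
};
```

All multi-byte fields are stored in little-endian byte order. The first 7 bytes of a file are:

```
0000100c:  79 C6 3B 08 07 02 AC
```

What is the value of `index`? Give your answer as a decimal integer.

2885814024

`index` follows `seq` (2 B), `size` (1 B), so it starts at offset 2 + 1 = 3 and occupies 4 bytes.
Bytes at offsets 3..6: 08 07 02 AC.
In little-endian order the low byte comes first in memory.
Reassemble most-significant byte first: AC 02 07 08 → 0xAC020708.
0xAC020708 = 2885814024.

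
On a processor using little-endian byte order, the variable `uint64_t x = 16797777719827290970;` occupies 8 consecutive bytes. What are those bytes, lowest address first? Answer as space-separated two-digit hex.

5A DB 46 76 D6 B1 1D E9

16797777719827290970 in hexadecimal, padded to 64 bits, is 0xE91DB1D67646DB5A.
Split into bytes (most-significant first): E9 1D B1 D6 76 46 DB 5A.
Little-endian: lowest address holds the least-significant byte.
So at ascending addresses the bytes are 5A DB 46 76 D6 B1 1D E9.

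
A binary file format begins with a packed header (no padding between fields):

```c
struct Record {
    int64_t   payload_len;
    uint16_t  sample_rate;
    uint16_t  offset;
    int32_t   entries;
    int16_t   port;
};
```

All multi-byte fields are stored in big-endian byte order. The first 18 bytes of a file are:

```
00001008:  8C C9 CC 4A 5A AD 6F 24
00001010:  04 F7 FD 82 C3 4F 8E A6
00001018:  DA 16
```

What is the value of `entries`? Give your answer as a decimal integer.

-1018196314

`entries` follows `payload_len` (8 B), `sample_rate` (2 B), `offset` (2 B), so it starts at offset 8 + 2 + 2 = 12 and occupies 4 bytes.
Bytes at offsets 12..15: C3 4F 8E A6.
Big-endian: lowest address holds the most-significant byte.
The bytes are already most-significant first: 0xC34F8EA6.
Top bit is set, so as a signed 32-bit value this is 0xC34F8EA6 − 2^32 = -1018196314.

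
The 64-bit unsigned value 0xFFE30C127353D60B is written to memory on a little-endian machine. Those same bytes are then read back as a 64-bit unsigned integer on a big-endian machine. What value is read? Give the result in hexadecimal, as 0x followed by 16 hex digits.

0x0BD65373120CE3FF

Stored little-endian, the bytes at ascending addresses are 0B D6 53 73 12 0C E3 FF.
Read back as big-endian, the last byte is least significant, giving 0x0BD65373120CE3FF.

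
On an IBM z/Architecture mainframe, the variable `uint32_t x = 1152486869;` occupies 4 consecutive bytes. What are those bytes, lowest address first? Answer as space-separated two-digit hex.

44 B1 8D D5

1152486869 in hexadecimal, padded to 32 bits, is 0x44B18DD5.
Split into bytes (most-significant first): 44 B1 8D D5.
In big-endian order the high byte comes first in memory.
So the memory order matches the most-significant-first order: 44 B1 8D D5.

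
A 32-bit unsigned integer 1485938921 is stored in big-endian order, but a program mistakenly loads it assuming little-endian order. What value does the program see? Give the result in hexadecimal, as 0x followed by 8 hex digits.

0xE9A09158

1485938921 in 32-bit hexadecimal is 0x5891A0E9.
Stored big-endian, the bytes at ascending addresses are 58 91 A0 E9.
Read back as little-endian, the first byte is least significant, giving 0xE9A09158.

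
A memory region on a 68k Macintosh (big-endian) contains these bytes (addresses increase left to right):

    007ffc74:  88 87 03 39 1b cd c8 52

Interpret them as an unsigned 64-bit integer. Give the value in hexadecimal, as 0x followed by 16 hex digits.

0x888703391BCDC852

Big-endian stores the most-significant byte at the lowest address.
The bytes are already most-significant first: 0x888703391BCDC852.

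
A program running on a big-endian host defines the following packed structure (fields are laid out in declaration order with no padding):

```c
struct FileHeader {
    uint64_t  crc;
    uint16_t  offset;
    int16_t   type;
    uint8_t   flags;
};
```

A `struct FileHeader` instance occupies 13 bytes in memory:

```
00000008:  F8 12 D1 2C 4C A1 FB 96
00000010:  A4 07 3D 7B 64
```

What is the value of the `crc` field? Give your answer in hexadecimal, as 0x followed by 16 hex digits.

0xF812D12C4CA1FB96

`crc` is the first field, at byte offset 0, occupying 8 bytes.
Bytes at offsets 0..7: F8 12 D1 2C 4C A1 FB 96.
Big-endian: lowest address holds the most-significant byte.
The bytes are already most-significant first: 0xF812D12C4CA1FB96.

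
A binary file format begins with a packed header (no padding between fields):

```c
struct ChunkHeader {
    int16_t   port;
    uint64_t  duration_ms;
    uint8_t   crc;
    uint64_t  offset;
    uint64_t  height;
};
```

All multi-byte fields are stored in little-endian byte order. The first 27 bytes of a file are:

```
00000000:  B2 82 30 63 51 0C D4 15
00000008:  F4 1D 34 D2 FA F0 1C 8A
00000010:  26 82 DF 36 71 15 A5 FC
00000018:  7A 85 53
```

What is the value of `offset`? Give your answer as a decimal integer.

`offset` follows `port` (2 B), `duration_ms` (8 B), `crc` (1 B), so it starts at offset 2 + 8 + 1 = 11 and occupies 8 bytes.
Bytes at offsets 11..18: D2 FA F0 1C 8A 26 82 DF.
In little-endian order the low byte comes first in memory.
Reassemble most-significant byte first: DF 82 26 8A 1C F0 FA D2 → 0xDF82268A1CF0FAD2.
0xDF82268A1CF0FAD2 = 16105477592063212242.

16105477592063212242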